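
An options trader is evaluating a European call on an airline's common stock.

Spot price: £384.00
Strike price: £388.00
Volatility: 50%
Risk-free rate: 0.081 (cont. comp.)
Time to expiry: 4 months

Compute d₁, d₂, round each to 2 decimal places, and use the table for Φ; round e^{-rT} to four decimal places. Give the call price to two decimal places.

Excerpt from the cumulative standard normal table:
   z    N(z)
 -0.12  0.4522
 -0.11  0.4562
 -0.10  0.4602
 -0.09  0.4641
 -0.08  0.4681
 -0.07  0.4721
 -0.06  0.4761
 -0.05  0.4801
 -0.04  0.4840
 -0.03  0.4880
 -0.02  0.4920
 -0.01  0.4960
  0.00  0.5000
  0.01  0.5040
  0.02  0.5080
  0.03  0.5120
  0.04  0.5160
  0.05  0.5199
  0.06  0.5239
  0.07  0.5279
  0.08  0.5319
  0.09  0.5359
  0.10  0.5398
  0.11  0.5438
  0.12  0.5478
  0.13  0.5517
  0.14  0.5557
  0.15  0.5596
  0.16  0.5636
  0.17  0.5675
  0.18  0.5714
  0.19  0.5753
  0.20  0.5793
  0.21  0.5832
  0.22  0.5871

σ√T = 0.5·√0.3333 = 0.2887
ln(S/K) + (r + σ²/2)T = ln(384/388) + (0.081 + 0.5²/2)·0.3333 = -0.0104 + 0.0687 = 0.0583
d₁ = 0.0583 / 0.2887 = 0.2020 which rounds to 0.20
d₂ = d₁ − σ√T = 0.2020 − 0.2887 = -0.0867 which rounds to -0.09
e^(−rT) = e^(−0.081·0.3333) = 0.9734
C = 384·N(0.20) − 388·0.9734·N(-0.09) = 384·0.5793 − 388·0.9734·0.4641 = 222.4512 − 175.2809 = 47.1703

£47.17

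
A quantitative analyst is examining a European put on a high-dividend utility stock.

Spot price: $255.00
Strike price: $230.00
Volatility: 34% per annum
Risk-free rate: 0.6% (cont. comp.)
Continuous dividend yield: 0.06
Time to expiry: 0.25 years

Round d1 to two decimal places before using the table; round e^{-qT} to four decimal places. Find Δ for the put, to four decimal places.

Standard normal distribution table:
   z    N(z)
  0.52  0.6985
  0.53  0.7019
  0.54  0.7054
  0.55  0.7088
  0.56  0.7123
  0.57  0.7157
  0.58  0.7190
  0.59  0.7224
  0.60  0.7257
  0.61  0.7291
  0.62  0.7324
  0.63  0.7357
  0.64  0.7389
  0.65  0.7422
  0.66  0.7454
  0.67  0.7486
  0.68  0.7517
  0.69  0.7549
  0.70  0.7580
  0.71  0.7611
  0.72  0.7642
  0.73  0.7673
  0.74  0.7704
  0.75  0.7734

T = 0.25;  σ√T = 0.1700
d₁ = [ln(255/230) + (0.006 − 0.06 + 0.34²/2)·0.25] / 0.1700 = [0.1032 + 0.0010] / 0.1700 = 0.6126 which rounds to 0.61
N(d₁) = N(0.61) = 0.7291
Δ_put = e^(−qT)·(N(d₁) − 1) = 0.9851·(0.7291 − 1) = -0.2669

-0.2669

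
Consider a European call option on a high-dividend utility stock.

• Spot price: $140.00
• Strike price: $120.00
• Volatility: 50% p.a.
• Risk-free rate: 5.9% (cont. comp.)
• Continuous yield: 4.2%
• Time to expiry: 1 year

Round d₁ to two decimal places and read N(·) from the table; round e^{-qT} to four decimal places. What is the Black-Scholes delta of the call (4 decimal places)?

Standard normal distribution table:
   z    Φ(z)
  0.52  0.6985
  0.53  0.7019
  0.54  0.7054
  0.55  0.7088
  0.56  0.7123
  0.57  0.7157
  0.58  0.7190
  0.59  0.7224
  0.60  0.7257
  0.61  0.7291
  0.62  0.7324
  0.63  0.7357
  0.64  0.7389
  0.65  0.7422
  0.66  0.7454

0.6927

σ√T = 0.5 × 1.0000 = 0.5000
d₁ = [ln(140/120) + (0.059 − 0.042 + ½·0.5²)·1] / (σ√T) = (0.1542 + 0.1420) / 0.5000 = 0.5923 which rounds to 0.59
N(d₁) = N(0.59) = 0.7224
Δ_call = exp(−qT)·N(d₁) = 0.9589·0.7224 = 0.6927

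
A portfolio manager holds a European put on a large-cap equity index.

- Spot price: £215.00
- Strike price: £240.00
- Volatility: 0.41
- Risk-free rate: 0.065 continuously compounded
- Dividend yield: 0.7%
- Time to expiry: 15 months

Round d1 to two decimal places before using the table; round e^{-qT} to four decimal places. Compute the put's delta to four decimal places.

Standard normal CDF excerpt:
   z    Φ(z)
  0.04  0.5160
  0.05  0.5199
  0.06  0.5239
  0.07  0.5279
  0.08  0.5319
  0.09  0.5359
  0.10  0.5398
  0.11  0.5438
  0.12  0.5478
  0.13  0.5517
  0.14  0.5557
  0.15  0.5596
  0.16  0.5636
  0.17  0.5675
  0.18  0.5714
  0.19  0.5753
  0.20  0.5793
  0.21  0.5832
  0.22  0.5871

σ√T = 0.41·√1.25 = 0.4584
d₁ = [ln(215/240) + (0.065 − 0.007 + 0.41²/2)·1.25] / 0.4584 = [-0.1100 + 0.1776] / 0.4584 = 0.1474 → 0.15
N(d₁) = N(0.15) = 0.5596
Δ_put = exp(−qT)·(N(d₁) − 1) = 0.9913·(0.5596 − 1) = -0.4366

-0.4366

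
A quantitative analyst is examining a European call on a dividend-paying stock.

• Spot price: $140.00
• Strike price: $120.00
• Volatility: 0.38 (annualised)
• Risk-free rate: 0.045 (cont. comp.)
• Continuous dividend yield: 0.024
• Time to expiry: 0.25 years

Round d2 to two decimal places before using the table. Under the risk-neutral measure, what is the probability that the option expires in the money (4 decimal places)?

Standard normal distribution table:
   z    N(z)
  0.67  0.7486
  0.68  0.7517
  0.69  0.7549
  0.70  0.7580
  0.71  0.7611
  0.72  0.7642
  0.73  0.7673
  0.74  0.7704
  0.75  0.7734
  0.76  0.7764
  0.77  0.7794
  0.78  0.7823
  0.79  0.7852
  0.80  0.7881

σ√T = 0.38 × 0.5000 = 0.1900
d₁ = [ln(140/120) + (0.045 − 0.024 + ½·0.38²)·0.25] / (σ√T) = (0.1542 + 0.0233) / 0.1900 = 0.9340 ≈ 0.93
d₂ = 0.9340 − 0.1900 = 0.7440 ≈ 0.74
Pr(exercise) under Q = N(d₂) = 0.7704

0.7704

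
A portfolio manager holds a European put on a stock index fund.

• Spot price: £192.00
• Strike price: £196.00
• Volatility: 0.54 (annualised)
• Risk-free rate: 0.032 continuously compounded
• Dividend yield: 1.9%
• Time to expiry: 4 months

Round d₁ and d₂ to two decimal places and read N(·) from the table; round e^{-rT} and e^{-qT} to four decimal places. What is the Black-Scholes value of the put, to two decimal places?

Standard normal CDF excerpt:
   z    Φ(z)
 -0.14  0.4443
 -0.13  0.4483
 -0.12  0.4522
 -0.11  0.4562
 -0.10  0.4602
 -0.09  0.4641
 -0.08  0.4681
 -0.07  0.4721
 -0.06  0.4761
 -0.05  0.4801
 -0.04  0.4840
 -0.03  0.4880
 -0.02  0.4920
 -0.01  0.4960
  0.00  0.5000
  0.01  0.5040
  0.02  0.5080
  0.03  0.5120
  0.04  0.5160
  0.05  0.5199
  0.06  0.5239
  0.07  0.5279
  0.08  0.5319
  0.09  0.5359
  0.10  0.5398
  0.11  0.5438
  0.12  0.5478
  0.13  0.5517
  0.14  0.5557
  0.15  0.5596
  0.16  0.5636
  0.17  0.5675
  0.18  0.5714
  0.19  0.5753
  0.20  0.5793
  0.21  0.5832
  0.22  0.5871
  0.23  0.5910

σ√T = 0.54 × 0.5774 = 0.3118
ln(S/K) + (r − q + σ²/2)T = ln(192/196) + (0.032 − 0.019 + 0.54²/2)·0.3333 = -0.0206 + 0.0529 = 0.0323
d₁ = 0.0323 / 0.3118 = 0.1036 ≈ 0.10
d₂ = d₁ − σ√T = 0.1036 − 0.3118 = -0.2081 ≈ -0.21
exp(−qT) = exp(−0.019·0.3333) = 0.9937;  exp(−rT) = exp(−0.032·0.3333) = 0.9894
P = 196·0.9894·N(0.21) − 192·0.9937·N(-0.10) = 196·0.9894·0.5832 − 192·0.9937·0.4602 = 113.0955 − 87.8017 = 25.2938

£25.29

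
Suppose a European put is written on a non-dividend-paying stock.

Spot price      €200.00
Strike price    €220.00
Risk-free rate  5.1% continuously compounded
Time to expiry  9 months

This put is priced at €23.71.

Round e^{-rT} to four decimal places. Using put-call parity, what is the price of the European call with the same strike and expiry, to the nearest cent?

€11.96

e^(−rT) = e^(−0.051·0.75) = 0.9625
Put-call parity: C − P = S − K·e^(−rT) = 200 − 220·0.9625 = 200 − 211.7500 = -11.7500
C = P + (C − P) = 23.71 + (-11.7500) = 11.9600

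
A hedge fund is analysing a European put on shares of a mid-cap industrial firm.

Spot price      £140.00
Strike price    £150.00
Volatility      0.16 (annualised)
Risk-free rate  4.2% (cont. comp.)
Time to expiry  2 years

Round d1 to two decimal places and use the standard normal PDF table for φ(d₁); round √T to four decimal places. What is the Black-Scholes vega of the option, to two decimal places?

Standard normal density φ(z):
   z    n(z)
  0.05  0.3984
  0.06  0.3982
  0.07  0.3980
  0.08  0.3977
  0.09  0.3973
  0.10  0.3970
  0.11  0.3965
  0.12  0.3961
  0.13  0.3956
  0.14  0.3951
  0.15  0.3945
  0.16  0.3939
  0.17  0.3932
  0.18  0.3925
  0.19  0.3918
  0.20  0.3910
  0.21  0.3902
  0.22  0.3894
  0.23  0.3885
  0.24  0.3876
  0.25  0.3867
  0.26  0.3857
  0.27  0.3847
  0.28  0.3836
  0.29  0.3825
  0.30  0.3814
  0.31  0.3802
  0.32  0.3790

σ√T = 0.16·√2 = 0.2263
ln(S/K) + (r + σ²/2)T = ln(140/150) + (0.042 + 0.16²/2)·2 = -0.0690 + 0.1096 = 0.0406
d₁ = 0.0406 / 0.2263 = 0.1795 → 0.18
√T = √2 = 1.4142
φ(d₁) = φ(0.18) = 0.3925
vega = S·φ(d₁)·√T = 140·0.3925·1.4142 = 77.7103

77.71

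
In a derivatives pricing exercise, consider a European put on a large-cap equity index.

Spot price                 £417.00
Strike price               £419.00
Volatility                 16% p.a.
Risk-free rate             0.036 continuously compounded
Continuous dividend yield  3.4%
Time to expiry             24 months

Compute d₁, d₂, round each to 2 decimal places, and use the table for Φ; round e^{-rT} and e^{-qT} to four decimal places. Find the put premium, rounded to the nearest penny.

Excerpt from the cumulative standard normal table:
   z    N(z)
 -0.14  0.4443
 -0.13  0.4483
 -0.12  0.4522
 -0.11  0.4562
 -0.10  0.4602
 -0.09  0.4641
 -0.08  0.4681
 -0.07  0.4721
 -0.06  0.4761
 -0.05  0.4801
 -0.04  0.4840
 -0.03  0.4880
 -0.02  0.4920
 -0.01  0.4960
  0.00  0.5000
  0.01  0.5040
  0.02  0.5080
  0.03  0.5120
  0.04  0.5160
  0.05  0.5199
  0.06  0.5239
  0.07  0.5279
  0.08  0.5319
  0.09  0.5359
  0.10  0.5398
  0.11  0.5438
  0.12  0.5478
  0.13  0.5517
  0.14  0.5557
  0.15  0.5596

T = 2;  σ√T = 0.2263
d₁ = [ln(417/419) + (0.036 − 0.034 + 0.16²/2)·2] / 0.2263 = [-0.0048 + 0.0296] / 0.2263 = 0.1097 ≈ 0.11
d₂ = d₁ − σ√T = 0.1097 − 0.2263 = -0.1166 ≈ -0.12
e^(−qT) = e^(−0.034·2) = 0.9343;  e^(−rT) = e^(−0.036·2) = 0.9305
P = 419·0.9305·N(0.12) − 417·0.9343·N(-0.11) = 419·0.9305·0.5478 − 417·0.9343·0.4562 = 213.5760 − 177.7369 = 35.8391

£35.84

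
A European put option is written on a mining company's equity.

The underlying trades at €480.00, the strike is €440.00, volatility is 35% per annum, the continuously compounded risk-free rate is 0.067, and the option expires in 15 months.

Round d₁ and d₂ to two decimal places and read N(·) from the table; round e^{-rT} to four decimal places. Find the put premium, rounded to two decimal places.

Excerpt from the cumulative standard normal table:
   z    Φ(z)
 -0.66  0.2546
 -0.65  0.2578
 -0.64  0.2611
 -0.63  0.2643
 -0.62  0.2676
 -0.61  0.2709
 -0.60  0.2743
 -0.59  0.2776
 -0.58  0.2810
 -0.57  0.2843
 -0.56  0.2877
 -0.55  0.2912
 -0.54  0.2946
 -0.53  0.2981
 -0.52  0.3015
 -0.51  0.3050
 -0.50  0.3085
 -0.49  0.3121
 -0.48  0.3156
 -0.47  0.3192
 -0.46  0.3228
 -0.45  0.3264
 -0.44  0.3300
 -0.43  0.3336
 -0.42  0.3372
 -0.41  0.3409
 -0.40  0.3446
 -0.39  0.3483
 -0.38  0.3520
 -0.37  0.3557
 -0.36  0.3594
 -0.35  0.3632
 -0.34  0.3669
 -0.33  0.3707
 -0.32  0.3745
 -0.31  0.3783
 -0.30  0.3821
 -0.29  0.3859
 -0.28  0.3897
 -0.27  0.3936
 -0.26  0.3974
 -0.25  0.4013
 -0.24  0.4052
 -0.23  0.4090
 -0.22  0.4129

T = 1.25;  σ√T = 0.3913
d₁ = [ln(480/440) + (0.067 + 0.35²/2)·1.25] / 0.3913 = [0.0870 + 0.1603] / 0.3913 = 0.6320 ≈ 0.63
d₂ = d₁ − σ√T = 0.6320 − 0.3913 = 0.2407 ≈ 0.24
e^(−rT) = e^(−0.067·1.25) = 0.9197
N(−d₂) = N(-0.24) = 0.4052;  N(−d₁) = N(-0.63) = 0.2643
P = 440·0.9197·0.4052 − 480·0.2643 = 163.9715 − 126.8640 = 37.1075

€37.11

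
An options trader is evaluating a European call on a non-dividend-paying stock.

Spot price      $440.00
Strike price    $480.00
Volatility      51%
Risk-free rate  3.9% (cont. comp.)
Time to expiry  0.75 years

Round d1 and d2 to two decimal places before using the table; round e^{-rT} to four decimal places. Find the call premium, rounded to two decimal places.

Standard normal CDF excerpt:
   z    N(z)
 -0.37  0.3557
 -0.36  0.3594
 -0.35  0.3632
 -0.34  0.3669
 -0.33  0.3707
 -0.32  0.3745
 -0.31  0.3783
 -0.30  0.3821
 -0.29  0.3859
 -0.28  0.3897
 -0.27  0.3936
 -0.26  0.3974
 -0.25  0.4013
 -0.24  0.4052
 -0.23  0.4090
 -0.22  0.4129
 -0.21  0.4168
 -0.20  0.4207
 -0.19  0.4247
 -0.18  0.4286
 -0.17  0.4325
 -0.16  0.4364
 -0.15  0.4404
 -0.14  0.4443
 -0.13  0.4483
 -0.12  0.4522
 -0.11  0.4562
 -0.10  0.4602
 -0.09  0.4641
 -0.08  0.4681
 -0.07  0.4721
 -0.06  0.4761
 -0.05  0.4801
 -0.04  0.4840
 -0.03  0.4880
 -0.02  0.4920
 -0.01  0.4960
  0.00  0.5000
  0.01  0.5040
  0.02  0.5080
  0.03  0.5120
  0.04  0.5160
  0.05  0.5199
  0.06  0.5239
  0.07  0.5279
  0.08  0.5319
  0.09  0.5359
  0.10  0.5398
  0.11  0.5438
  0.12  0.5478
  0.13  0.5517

$66.48

T = 0.75;  σ√T = 0.4417
d₁ = [ln(440/480) + (0.039 + 0.51²/2)·0.75] / 0.4417 = [-0.0870 + 0.1268] / 0.4417 = 0.0901 → 0.09
d₂ = d₁ − σ√T = 0.0901 − 0.4417 = -0.3516 → -0.35
exp(−rT) = exp(−0.039·0.75) = 0.9712
N(d₁) = N(0.09) = 0.5359;  N(d₂) = N(-0.35) = 0.3632
C = 440·0.5359 − 480·0.9712·0.3632 = 235.7960 − 169.3151 = 66.4809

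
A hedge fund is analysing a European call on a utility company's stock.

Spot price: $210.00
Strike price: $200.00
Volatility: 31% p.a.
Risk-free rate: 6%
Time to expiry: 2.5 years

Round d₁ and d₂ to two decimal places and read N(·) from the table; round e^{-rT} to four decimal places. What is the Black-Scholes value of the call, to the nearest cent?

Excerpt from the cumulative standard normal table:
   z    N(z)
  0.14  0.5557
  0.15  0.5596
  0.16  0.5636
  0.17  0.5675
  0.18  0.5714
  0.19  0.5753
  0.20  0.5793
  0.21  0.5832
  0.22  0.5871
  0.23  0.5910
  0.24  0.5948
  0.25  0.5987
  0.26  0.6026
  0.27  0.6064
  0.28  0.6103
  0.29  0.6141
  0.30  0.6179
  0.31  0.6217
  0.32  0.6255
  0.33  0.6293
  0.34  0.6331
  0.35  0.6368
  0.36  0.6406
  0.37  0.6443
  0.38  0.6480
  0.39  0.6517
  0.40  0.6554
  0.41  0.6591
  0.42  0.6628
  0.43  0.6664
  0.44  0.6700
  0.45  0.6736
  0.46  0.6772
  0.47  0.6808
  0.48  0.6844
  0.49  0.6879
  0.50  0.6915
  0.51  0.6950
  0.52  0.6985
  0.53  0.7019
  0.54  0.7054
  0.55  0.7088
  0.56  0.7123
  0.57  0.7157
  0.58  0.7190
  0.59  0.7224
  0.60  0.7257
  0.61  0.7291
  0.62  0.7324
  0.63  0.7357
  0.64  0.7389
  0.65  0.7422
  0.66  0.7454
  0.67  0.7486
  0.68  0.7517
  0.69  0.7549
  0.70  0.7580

$58.84

σ√T = 0.31·√2.5 = 0.4902
ln(S/K) + (r + σ²/2)T = ln(210/200) + (0.06 + 0.31²/2)·2.5 = 0.0488 + 0.2701 = 0.3189
d₁ = 0.3189 / 0.4902 = 0.6506 ≈ 0.65
d₂ = d₁ − σ√T = 0.6506 − 0.4902 = 0.1605 ≈ 0.16
e^(−rT) = e^(−0.06·2.5) = 0.8607
C = 210·N(0.65) − 200·0.8607·N(0.16) = 210·0.7422 − 200·0.8607·0.5636 = 155.8620 − 97.0181 = 58.8439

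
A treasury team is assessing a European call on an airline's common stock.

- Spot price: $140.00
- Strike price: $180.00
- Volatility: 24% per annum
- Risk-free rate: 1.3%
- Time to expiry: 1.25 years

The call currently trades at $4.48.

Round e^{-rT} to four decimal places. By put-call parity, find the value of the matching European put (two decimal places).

e^(−rT) = e^(−0.013·1.25) = 0.9839
Put-call parity: C − P = S − K·e^(−rT) = 140 − 180·0.9839 = 140 − 177.1020 = -37.1020
P = C − (C − P) = 4.48 − (-37.1020) = 41.5820

$41.58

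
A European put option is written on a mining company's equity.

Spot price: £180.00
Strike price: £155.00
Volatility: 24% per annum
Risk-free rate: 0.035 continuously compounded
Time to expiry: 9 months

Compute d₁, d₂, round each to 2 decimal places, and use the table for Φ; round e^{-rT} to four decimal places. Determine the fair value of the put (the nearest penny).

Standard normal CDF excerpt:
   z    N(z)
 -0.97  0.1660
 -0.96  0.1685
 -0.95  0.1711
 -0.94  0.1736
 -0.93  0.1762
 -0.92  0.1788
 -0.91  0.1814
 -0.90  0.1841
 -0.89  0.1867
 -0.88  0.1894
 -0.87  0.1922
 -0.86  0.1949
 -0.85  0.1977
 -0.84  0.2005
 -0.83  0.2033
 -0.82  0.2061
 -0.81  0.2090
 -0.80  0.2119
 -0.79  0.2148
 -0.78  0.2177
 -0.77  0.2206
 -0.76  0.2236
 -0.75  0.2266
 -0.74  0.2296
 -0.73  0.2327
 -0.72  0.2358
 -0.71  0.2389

T = 0.75;  σ√T = 0.2078
d₁ = [ln(180/155) + (0.035 + ½·0.24²)·0.75] / (σ√T) = (0.1495 + 0.0478) / 0.2078 = 0.9497 ≈ 0.95
d₂ = 0.9497 − 0.2078 = 0.7418 ≈ 0.74
exp(−rT) = exp(−0.035·0.75) = 0.9741
P = 155·0.9741·N(-0.74) − 180·N(-0.95) = 155·0.9741·0.2296 − 180·0.1711 = 34.6663 − 30.7980 = 3.8683

£3.87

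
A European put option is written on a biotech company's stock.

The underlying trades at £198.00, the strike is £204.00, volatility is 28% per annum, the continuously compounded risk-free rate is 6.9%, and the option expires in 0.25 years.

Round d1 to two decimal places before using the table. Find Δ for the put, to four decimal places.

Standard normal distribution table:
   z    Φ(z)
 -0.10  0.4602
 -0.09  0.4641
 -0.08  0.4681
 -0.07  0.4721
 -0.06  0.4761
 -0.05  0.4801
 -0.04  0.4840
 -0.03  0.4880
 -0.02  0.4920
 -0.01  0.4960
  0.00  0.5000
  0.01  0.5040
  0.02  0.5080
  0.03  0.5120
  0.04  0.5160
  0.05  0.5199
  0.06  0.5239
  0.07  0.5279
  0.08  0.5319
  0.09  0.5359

σ√T = 0.28 × 0.5000 = 0.1400
d₁ = [ln(198/204) + (0.069 + 0.28²/2)·0.25] / 0.1400 = [-0.0299 + 0.0271] / 0.1400 = -0.0200 which rounds to -0.02
N(d₁) = N(-0.02) = 0.4920
Δ_put = N(d₁) − 1 = 0.4920 − 1 = -0.5080

-0.5080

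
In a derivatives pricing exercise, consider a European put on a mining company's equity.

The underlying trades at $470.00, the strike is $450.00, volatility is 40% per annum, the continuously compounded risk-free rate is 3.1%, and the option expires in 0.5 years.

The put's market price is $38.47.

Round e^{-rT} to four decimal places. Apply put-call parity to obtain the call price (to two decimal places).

exp(−rT) = exp(−0.031·0.5) = 0.9846
Put-call parity: C − P = S − K·e^(−rT) = 470 − 450·0.9846 = 470 − 443.0700 = 26.9300
C = P + (C − P) = 38.47 + (26.9300) = 65.4000

$65.40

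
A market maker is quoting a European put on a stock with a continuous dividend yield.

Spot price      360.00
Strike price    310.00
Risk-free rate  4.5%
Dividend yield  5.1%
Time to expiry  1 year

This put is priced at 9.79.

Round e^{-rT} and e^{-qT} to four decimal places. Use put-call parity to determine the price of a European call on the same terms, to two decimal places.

55.54

e^(−qT) = e^(−0.051·1) = 0.9503;  e^(−rT) = e^(−0.045·1) = 0.9560
Put-call parity: C − P = S·e^(−qT) − K·e^(−rT) = 360·0.9503 − 310·0.9560 = 342.1080 − 296.3600 = 45.7480
C = P + (C − P) = 9.79 + (45.7480) = 55.5380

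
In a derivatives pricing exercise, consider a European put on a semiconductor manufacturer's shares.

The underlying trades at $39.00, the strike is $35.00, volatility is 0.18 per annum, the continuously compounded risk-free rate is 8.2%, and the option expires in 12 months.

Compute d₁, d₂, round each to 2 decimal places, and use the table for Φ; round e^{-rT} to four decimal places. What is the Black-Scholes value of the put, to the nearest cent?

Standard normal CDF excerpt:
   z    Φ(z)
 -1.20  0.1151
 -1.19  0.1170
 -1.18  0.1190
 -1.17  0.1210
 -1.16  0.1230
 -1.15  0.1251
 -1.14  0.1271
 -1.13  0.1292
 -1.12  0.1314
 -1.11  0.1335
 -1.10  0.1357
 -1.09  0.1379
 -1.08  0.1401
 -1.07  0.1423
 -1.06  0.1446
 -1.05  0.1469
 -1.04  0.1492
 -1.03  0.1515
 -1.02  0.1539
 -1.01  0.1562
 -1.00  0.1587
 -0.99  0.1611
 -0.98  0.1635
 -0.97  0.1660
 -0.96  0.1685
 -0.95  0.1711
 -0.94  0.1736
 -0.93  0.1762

T = 1;  σ√T = 0.1800
d₁ = [ln(39/35) + (0.082 + 0.18²/2)·1] / 0.1800 = [0.1082 + 0.0982] / 0.1800 = 1.1467 ⇒ 1.15
d₂ = d₁ − σ√T = 1.1467 − 0.1800 = 0.9667 ⇒ 0.97
e^(−rT) = e^(−0.082·1) = 0.9213
P = 35·0.9213·N(-0.97) − 39·N(-1.15) = 35·0.9213·0.1660 − 39·0.1251 = 5.3528 − 4.8789 = 0.4739

$0.47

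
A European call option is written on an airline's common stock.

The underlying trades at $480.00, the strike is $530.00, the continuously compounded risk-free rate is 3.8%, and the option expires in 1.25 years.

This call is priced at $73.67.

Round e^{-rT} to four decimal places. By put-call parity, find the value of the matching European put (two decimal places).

$99.08

e^(−rT) = e^(−0.038·1.25) = 0.9536
Put-call parity: C − P = S − K·e^(−rT) = 480 − 530·0.9536 = 480 − 505.4080 = -25.4080
P = C − (C − P) = 73.67 − (-25.4080) = 99.0780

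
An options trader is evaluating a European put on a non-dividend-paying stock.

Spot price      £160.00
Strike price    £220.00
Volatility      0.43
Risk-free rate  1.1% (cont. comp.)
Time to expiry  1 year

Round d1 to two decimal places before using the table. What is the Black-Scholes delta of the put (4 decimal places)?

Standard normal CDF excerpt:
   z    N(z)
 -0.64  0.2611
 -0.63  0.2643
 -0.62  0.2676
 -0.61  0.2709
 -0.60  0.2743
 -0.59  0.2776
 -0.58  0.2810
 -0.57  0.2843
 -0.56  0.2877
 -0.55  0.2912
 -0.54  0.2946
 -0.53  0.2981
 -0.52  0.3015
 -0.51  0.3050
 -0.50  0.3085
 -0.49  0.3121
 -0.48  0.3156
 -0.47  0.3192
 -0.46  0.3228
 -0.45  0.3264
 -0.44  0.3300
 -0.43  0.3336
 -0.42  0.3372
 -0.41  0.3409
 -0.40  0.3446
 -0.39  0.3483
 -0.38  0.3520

σ√T = 0.43 × 1.0000 = 0.4300
d₁ = [ln(160/220) + (0.011 + 0.43²/2)·1] / 0.4300 = [-0.3185 + 0.1034] / 0.4300 = -0.5000 which rounds to -0.50
N(d₁) = N(-0.50) = 0.3085
Δ_put = N(d₁) − 1 = 0.3085 − 1 = -0.6915

-0.6915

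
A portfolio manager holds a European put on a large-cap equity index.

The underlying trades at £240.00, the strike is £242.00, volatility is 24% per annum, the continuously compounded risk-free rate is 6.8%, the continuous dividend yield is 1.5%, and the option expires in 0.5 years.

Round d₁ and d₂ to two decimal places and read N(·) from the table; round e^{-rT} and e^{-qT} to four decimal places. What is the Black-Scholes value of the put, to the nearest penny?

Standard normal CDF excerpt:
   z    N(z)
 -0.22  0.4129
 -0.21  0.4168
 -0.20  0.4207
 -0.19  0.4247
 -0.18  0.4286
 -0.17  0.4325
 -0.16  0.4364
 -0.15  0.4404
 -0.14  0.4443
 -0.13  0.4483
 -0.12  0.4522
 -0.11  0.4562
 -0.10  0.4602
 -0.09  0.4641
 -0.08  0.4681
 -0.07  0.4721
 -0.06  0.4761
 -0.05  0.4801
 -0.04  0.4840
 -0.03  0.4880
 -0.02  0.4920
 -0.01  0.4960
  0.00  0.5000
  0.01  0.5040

£13.92

T = 0.5;  σ√T = 0.1697
d₁ = [ln(240/242) + (0.068 − 0.015 + 0.24²/2)·0.5] / 0.1697 = [-0.0083 + 0.0409] / 0.1697 = 0.1921 → 0.19
d₂ = d₁ − σ√T = 0.1921 − 0.1697 = 0.0224 → 0.02
exp(−qT) = exp(−0.015·0.5) = 0.9925;  exp(−rT) = exp(−0.068·0.5) = 0.9666
P = 242·0.9666·N(-0.02) − 240·0.9925·N(-0.19) = 242·0.9666·0.4920 − 240·0.9925·0.4247 = 115.0873 − 101.1635 = 13.9237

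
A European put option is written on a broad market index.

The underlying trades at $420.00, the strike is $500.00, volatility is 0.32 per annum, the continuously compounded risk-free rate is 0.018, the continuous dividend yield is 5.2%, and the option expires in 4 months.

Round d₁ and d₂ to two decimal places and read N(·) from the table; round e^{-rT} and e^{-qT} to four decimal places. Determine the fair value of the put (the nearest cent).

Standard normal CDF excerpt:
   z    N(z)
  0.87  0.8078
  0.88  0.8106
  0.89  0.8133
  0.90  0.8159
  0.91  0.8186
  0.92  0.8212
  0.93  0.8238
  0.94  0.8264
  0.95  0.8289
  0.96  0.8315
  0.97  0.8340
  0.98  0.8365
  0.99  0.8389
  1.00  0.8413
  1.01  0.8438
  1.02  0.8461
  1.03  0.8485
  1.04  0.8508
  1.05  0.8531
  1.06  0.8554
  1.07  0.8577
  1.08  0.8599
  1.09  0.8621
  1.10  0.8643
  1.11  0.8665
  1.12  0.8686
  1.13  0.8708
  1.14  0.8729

σ√T = 0.32 × 0.5774 = 0.1848
ln(S/K) + (r − q + σ²/2)T = ln(420/500) + (0.018 − 0.052 + 0.32²/2)·0.3333 = -0.1744 + 0.0057 = -0.1686
d₁ = -0.1686 / 0.1848 = -0.9127 → -0.91
d₂ = d₁ − σ√T = -0.9127 − 0.1848 = -1.0974 → -1.10
e^(−qT) = e^(−0.052·0.3333) = 0.9828;  e^(−rT) = e^(−0.018·0.3333) = 0.9940
N(−d₂) = N(1.10) = 0.8643;  N(−d₁) = N(0.91) = 0.8186
P = 500·0.9940·0.8643 − 420·0.9828·0.8186 = 429.5571 − 337.8984 = 91.6587

$91.66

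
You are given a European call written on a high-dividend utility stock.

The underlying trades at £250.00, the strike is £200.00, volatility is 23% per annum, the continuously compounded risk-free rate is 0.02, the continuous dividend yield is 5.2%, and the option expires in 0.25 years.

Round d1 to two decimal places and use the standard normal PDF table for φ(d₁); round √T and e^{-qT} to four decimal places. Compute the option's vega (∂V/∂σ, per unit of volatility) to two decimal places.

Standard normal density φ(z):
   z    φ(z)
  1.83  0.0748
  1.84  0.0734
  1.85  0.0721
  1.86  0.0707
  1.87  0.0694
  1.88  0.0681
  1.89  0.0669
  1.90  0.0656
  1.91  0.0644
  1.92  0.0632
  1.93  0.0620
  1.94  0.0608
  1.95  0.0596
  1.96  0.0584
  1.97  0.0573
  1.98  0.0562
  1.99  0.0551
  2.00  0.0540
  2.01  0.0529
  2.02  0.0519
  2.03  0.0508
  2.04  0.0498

σ√T = 0.23 × 0.5000 = 0.1150
d₁ = [ln(250/200) + (0.02 − 0.052 + ½·0.23²)·0.25] / (σ√T) = (0.2231 − 0.0014) / 0.1150 = 1.9283 → 1.93
√T = √0.25 = 0.5000
φ(d₁) = φ(1.93) = 0.0620
e^(−qT) = e^(−0.052·0.25) = 0.9871
vega = S·e^(−qT)·φ(d₁)·√T = 250·0.9871·0.0620·0.5000 = 7.6500

7.65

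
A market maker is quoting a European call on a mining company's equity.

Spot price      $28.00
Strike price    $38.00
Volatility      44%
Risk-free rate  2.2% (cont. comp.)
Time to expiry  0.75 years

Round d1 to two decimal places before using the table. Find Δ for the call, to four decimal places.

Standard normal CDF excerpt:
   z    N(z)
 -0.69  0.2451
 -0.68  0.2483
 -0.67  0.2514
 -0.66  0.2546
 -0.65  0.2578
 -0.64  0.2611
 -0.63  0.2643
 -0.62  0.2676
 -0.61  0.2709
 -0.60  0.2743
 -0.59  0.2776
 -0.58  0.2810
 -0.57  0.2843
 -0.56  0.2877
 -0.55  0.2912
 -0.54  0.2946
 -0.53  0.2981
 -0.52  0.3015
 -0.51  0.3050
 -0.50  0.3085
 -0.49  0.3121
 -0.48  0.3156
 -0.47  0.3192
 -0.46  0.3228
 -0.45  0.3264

σ√T = 0.44 × 0.8660 = 0.3811
d₁ = [ln(28/38) + (0.022 + 0.44²/2)·0.75] / 0.3811 = [-0.3054 + 0.0891] / 0.3811 = -0.5676 → -0.57
N(d₁) = N(-0.57) = 0.2843
Δ_call = N(d₁) = 0.2843

0.2843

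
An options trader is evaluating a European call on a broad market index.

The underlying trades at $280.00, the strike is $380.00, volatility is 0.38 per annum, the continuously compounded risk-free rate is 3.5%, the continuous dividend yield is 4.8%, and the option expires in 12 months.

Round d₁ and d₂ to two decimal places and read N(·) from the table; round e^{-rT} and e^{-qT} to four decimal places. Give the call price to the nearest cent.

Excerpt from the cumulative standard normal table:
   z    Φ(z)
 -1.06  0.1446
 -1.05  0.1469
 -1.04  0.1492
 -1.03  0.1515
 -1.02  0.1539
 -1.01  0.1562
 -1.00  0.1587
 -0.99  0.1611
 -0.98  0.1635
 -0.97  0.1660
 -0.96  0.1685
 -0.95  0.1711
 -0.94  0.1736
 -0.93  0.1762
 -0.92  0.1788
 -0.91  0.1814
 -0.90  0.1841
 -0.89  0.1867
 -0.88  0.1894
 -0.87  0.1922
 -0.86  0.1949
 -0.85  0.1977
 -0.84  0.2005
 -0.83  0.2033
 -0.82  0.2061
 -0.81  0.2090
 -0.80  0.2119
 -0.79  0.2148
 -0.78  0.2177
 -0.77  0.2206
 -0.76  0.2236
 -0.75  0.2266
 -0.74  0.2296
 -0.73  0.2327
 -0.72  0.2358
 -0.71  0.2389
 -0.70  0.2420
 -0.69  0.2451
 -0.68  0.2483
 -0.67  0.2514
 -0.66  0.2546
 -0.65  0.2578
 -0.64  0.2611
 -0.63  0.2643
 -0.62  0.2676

$13.21

T = 1;  σ√T = 0.3800
ln(S/K) + (r − q + σ²/2)T = ln(280/380) + (0.035 − 0.048 + 0.38²/2)·1 = -0.3054 + 0.0592 = -0.2462
d₁ = -0.2462 / 0.3800 = -0.6478 ⇒ -0.65
d₂ = d₁ − σ√T = -0.6478 − 0.3800 = -1.0278 ⇒ -1.03
e^(−qT) = e^(−0.048·1) = 0.9531;  e^(−rT) = e^(−0.035·1) = 0.9656
N(d₁) = N(-0.65) = 0.2578;  N(d₂) = N(-1.03) = 0.1515
C = 280·0.9531·0.2578 − 380·0.9656·0.1515 = 68.7986 − 55.5896 = 13.2090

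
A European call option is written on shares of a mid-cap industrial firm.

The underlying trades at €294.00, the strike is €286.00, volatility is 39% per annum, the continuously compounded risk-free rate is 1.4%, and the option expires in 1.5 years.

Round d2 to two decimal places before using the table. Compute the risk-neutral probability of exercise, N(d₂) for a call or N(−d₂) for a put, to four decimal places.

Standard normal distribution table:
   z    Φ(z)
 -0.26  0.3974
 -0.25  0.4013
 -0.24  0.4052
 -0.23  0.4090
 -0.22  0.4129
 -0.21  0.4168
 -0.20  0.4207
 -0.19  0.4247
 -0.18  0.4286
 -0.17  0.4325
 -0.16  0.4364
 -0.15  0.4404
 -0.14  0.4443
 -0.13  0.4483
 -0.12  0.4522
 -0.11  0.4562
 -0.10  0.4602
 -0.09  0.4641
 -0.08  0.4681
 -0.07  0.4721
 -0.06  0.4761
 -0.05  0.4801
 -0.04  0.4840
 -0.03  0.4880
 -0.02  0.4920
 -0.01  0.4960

0.4443

T = 1.5;  σ√T = 0.4777
ln(S/K) + (r + σ²/2)T = ln(294/286) + (0.014 + 0.39²/2)·1.5 = 0.0276 + 0.1351 = 0.1627
d₁ = 0.1627 / 0.4777 = 0.3405 ≈ 0.34
d₂ = d₁ − σ√T = 0.3405 − 0.4777 = -0.1371 ≈ -0.14
Pr(exercise) under Q = N(d₂) = 0.4443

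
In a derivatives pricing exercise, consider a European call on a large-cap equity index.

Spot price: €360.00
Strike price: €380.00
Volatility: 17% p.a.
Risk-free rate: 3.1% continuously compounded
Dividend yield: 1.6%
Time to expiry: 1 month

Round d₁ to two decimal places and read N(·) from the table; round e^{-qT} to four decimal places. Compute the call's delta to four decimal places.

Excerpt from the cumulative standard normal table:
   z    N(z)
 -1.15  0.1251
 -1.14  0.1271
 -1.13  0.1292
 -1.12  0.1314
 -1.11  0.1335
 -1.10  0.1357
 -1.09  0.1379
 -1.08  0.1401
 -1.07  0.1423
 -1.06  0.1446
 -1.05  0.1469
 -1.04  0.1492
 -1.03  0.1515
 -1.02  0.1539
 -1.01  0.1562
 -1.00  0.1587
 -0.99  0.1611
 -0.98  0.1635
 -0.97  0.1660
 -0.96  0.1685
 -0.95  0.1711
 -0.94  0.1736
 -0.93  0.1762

0.1467

T = 0.08333;  σ√T = 0.0491
d₁ = [ln(360/380) + (0.031 − 0.016 + 0.17²/2)·0.08333] / 0.0491 = [-0.0541 + 0.0025] / 0.0491 = -1.0517 ⇒ -1.05
N(d₁) = N(-1.05) = 0.1469
Δ_call = e^(−qT)·N(d₁) = 0.9987·0.1469 = 0.1467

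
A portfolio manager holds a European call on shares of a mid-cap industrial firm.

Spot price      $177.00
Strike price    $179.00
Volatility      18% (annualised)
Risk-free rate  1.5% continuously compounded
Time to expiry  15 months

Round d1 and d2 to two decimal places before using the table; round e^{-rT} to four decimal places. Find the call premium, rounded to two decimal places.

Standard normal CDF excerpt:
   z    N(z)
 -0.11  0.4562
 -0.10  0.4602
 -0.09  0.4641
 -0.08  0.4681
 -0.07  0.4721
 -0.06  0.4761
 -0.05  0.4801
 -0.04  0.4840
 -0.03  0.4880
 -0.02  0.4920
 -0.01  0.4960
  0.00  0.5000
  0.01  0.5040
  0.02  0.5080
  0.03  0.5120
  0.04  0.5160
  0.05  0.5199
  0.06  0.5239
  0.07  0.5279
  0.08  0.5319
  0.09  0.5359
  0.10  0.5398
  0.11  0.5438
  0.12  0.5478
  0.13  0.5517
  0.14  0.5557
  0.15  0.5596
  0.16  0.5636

σ√T = 0.18·√1.25 = 0.2012
d₁ = [ln(177/179) + (0.015 + 0.18²/2)·1.25] / 0.2012 = [-0.0112 + 0.0390] / 0.2012 = 0.1380 ⇒ 0.14
d₂ = d₁ − σ√T = 0.1380 − 0.2012 = -0.0633 ⇒ -0.06
exp(−rT) = exp(−0.015·1.25) = 0.9814
N(d₁) = N(0.14) = 0.5557;  N(d₂) = N(-0.06) = 0.4761
C = 177·0.5557 − 179·0.9814·0.4761 = 98.3589 − 83.6368 = 14.7221

$14.72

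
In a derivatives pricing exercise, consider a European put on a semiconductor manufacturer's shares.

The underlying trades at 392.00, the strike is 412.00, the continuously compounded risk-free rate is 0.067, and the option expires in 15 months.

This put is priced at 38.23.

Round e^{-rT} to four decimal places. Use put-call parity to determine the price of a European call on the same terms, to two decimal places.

51.31

exp(−rT) = exp(−0.067·1.25) = 0.9197
Put-call parity: C − P = S − K·e^(−rT) = 392 − 412·0.9197 = 392 − 378.9164 = 13.0836
C = P + (C − P) = 38.23 + (13.0836) = 51.3136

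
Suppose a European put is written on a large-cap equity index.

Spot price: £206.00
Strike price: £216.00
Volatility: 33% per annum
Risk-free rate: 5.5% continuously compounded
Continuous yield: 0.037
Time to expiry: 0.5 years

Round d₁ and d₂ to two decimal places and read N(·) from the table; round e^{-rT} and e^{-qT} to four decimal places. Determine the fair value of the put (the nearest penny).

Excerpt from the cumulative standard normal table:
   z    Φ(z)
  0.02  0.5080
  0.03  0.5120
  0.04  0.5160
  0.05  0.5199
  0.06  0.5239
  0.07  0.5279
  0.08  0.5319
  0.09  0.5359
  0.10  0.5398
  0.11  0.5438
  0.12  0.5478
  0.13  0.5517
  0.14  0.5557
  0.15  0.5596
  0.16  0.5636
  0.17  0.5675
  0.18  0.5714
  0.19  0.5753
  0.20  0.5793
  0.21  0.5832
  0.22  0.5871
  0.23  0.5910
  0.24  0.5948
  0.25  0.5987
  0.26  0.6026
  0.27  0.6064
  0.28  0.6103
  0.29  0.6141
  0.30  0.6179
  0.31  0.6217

£23.11

T = 0.5;  σ√T = 0.2333
d₁ = [ln(206/216) + (0.055 − 0.037 + 0.33²/2)·0.5] / 0.2333 = [-0.0474 + 0.0362] / 0.2333 = -0.0479 which rounds to -0.05
d₂ = d₁ − σ√T = -0.0479 − 0.2333 = -0.2812 which rounds to -0.28
e^(−qT) = e^(−0.037·0.5) = 0.9817;  e^(−rT) = e^(−0.055·0.5) = 0.9729
P = 216·0.9729·N(0.28) − 206·0.9817·N(0.05) = 216·0.9729·0.6103 − 206·0.9817·0.5199 = 128.2523 − 105.1395 = 23.1129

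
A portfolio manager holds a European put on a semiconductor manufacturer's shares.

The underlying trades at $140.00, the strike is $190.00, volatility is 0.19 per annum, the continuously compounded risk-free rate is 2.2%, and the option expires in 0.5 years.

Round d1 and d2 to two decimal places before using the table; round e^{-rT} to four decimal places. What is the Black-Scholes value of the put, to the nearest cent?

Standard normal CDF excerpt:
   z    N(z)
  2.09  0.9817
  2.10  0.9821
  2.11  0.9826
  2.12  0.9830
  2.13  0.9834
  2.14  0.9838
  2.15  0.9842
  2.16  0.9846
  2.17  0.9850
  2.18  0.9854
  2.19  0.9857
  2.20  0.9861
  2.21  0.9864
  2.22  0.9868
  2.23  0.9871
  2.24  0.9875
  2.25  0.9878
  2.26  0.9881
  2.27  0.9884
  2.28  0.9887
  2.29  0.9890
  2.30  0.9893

$48.07

σ√T = 0.19 × 0.7071 = 0.1344
d₁ = [ln(140/190) + (0.022 + ½·0.19²)·0.5] / (σ√T) = (-0.3054 + 0.0200) / 0.1344 = -2.1240 which rounds to -2.12
d₂ = -2.1240 − 0.1344 = -2.2583 which rounds to -2.26
e^(−rT) = e^(−0.022·0.5) = 0.9891
N(−d₂) = N(2.26) = 0.9881;  N(−d₁) = N(2.12) = 0.9830
P = 190·0.9891·0.9881 − 140·0.9830 = 185.6926 − 137.6200 = 48.0726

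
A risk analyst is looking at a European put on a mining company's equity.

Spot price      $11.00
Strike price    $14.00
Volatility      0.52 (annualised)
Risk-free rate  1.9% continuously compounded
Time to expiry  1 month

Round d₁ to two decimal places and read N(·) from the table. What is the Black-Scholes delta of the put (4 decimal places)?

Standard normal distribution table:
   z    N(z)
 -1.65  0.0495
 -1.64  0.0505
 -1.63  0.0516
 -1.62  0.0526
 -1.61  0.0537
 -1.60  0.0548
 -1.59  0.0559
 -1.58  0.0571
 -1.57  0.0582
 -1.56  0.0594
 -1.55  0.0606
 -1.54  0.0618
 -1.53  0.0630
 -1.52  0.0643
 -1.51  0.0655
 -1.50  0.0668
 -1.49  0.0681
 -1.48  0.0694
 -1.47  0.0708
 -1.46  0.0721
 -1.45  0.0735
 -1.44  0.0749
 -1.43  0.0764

T = 0.08333;  σ√T = 0.1501
d₁ = [ln(11/14) + (0.019 + ½·0.52²)·0.08333] / (σ√T) = (-0.2412 + 0.0129) / 0.1501 = -1.5210 → -1.52
N(d₁) = N(-1.52) = 0.0643
Δ_put = N(d₁) − 1 = 0.0643 − 1 = -0.9357

-0.9357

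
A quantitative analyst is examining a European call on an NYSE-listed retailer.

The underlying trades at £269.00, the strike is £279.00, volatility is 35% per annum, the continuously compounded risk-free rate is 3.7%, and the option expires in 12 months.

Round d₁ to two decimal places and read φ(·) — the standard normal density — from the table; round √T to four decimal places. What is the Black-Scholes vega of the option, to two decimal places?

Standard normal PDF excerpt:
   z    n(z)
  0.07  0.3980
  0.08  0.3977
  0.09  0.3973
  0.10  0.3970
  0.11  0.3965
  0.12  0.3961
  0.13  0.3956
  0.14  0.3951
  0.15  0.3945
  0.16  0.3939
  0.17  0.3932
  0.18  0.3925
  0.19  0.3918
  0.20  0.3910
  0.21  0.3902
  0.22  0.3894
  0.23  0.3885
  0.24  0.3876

σ√T = 0.35·√1 = 0.3500
d₁ = [ln(269/279) + (0.037 + 0.35²/2)·1] / 0.3500 = [-0.0365 + 0.0982] / 0.3500 = 0.1764 ≈ 0.18
√T = √1 = 1.0000
φ(d₁) = φ(0.18) = 0.3925
vega = S·φ(d₁)·√T = 269·0.3925·1.0000 = 105.5825
(The put has the same vega.)

105.58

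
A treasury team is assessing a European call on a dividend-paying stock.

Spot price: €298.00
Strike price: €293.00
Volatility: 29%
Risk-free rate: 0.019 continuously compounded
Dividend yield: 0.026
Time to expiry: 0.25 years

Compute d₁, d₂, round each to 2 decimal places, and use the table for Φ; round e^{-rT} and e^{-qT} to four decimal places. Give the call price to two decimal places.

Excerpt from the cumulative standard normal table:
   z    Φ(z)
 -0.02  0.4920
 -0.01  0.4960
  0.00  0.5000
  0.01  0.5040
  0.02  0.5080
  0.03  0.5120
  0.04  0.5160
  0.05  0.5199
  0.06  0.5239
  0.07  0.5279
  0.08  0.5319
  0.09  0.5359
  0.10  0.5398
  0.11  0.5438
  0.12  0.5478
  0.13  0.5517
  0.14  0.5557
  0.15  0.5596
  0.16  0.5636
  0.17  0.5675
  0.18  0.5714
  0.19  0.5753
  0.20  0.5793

T = 0.25;  σ√T = 0.1450
d₁ = [ln(298/293) + (0.019 − 0.026 + 0.29²/2)·0.25] / 0.1450 = [0.0169 + 0.0088] / 0.1450 = 0.1771 → 0.18
d₂ = d₁ − σ√T = 0.1771 − 0.1450 = 0.0321 → 0.03
exp(−qT) = exp(−0.026·0.25) = 0.9935;  exp(−rT) = exp(−0.019·0.25) = 0.9953
C = 298·0.9935·N(0.18) − 293·0.9953·N(0.03) = 298·0.9935·0.5714 − 293·0.9953·0.5120 = 169.1704 − 149.3109 = 19.8595

€19.86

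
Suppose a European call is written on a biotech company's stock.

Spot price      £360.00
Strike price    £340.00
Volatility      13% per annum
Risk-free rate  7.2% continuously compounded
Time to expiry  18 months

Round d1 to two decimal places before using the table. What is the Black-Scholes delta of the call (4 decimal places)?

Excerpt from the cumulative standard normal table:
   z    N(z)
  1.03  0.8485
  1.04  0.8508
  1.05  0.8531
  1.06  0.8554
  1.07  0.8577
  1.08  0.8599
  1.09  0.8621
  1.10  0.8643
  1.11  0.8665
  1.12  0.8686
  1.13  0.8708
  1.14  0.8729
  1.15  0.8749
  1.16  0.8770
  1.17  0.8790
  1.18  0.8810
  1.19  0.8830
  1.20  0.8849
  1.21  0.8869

0.8686

σ√T = 0.13 × 1.2247 = 0.1592
d₁ = [ln(360/340) + (0.072 + 0.13²/2)·1.5] / 0.1592 = [0.0572 + 0.1207] / 0.1592 = 1.1169 → 1.12
N(d₁) = N(1.12) = 0.8686
Δ_call = N(d₁) = 0.8686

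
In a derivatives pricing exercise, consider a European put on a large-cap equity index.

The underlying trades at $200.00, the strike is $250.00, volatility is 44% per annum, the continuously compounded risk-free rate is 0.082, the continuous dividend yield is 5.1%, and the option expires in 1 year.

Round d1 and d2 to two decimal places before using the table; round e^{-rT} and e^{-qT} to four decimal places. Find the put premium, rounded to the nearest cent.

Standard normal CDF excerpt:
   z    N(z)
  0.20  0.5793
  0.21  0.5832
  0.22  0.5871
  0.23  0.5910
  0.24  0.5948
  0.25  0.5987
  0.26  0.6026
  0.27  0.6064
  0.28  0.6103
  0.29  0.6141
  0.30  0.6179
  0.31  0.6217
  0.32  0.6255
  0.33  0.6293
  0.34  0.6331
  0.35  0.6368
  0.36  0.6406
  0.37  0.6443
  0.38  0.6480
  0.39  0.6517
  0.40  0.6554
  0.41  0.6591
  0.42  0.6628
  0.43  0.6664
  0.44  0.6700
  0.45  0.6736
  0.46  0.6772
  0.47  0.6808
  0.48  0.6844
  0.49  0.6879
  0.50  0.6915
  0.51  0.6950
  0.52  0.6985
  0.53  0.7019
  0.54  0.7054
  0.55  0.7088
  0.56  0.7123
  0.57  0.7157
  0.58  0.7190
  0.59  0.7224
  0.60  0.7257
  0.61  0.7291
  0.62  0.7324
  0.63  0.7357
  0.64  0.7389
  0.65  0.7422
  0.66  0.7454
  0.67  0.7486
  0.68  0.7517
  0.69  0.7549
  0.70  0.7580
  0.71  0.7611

$60.10

σ√T = 0.44·√1 = 0.4400
ln(S/K) + (r − q + σ²/2)T = ln(200/250) + (0.082 − 0.051 + 0.44²/2)·1 = -0.2231 + 0.1278 = -0.0953
d₁ = -0.0953 / 0.4400 = -0.2167 ⇒ -0.22
d₂ = d₁ − σ√T = -0.2167 − 0.4400 = -0.6567 ⇒ -0.66
exp(−qT) = exp(−0.051·1) = 0.9503;  exp(−rT) = exp(−0.082·1) = 0.9213
P = 250·0.9213·N(0.66) − 200·0.9503·N(0.22) = 250·0.9213·0.7454 − 200·0.9503·0.5871 = 171.6843 − 111.5842 = 60.1000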